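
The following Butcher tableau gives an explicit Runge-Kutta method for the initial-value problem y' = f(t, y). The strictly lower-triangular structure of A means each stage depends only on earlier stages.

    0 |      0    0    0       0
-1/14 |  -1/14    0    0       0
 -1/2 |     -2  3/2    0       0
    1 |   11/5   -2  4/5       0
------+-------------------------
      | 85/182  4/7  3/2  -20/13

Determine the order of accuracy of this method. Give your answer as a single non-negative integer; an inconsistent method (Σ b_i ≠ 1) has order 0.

1

b = (85/182, 4/7, 3/2, -20/13)
c = (0, -1/14, -1/2, 1)
Ac = (0, 0, -3/28, -9/35)
Σ b_i: 85/182·1 + 4/7·1 + 3/2·1 + (-20/13)·1 = 1 ✓
b·c: 4/7·(-1/14) + 3/2·(-1/2) + (-20/13)·1 = -5935/2548 ≠ 1/2 ⇒ order 1.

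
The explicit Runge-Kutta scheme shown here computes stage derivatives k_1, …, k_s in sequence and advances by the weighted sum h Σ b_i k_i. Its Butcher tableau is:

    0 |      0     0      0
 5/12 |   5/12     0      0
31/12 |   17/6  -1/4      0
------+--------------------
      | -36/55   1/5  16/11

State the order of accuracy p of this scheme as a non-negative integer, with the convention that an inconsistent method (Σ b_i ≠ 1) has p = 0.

1

b = (-36/55, 1/5, 16/11)
c = (0, 5/12, 31/12)
Ac = (0, 0, -5/48)
Σ b_i: (-36/55)·1 + 1/5·1 + 16/11·1 = 1 ✓
b·c: 1/5·5/12 + 16/11·31/12 = 169/44 ≠ 1/2 ⇒ order 1.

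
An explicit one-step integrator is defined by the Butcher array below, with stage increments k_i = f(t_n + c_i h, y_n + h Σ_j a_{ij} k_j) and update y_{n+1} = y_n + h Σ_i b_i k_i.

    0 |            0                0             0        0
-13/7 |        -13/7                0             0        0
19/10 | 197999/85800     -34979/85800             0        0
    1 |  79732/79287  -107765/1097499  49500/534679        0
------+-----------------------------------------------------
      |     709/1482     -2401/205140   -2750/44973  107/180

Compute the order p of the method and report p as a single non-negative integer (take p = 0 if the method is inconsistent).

4

b = (709/1482, -2401/205140, -2750/44973, 107/180)
c = (0, -13/7, 19/10, 1)
Ac = (0, 0, 4997/6600, 115/321)
Σ b_i: 709/1482·1 + (-2401/205140)·1 + (-2750/44973)·1 + 107/180·1 = 1 ✓
b·c: (-2401/205140)·(-13/7) + (-2750/44973)·19/10 + 107/180·1 = 1/2 ✓
b·c²: (-2401/205140)·169/49 + (-2750/44973)·361/100 + 107/180·1 = 1/3 ✓
b·Ac: (-2750/44973)·4997/6600 + 107/180·115/321 = 1/6 ✓
b·c³: (-2401/205140)·(-2197/343) + (-2750/44973)·6859/1000 + 107/180·1 = 1/4 ✓
b·(c∘Ac): (-2750/44973)·94943/66000 + 107/180·115/321 = 1/8 ✓
b·Ac²: (-2750/44973)·(-64961/46200) + 107/180·(-10/2247) = 1/12 ✓
b·A²c: 107/180·15/214 = 1/24 ✓; 4 stages ⇒ order 4.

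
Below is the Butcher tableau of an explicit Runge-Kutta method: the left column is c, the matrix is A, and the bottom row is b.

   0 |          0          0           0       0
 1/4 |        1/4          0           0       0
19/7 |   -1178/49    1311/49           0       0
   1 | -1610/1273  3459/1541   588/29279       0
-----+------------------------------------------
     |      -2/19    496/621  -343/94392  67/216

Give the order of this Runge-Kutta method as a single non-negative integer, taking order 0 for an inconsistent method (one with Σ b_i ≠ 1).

b = (-2/19, 496/621, -343/94392, 67/216)
c = (0, 1/4, 19/7, 1)
Ac = (0, 0, 1311/196, 165/268)
Σ b_i: (-2/19)·1 + 496/621·1 + (-343/94392)·1 + 67/216·1 = 1 ✓
b·c: 496/621·1/4 + (-343/94392)·19/7 + 67/216·1 = 1/2 ✓
b·c²: 496/621·1/16 + (-343/94392)·361/49 + 67/216·1 = 1/3 ✓
b·Ac: (-343/94392)·1311/196 + 67/216·165/268 = 1/6 ✓
b·c³: 496/621·1/64 + (-343/94392)·6859/343 + 67/216·1 = 1/4 ✓
b·(c∘Ac): (-343/94392)·24909/1372 + 67/216·165/268 = 1/8 ✓
b·Ac²: (-343/94392)·1311/784 + 67/216·309/1072 = 1/12 ✓
b·A²c: 67/216·9/67 = 1/24 ✓; 4 stages ⇒ order 4.

4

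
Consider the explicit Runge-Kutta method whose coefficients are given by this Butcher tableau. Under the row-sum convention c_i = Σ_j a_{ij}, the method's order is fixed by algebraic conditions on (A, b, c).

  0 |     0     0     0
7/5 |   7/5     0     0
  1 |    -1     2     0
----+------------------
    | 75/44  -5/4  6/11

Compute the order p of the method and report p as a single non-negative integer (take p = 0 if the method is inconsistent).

1

b = (75/44, -5/4, 6/11)
c = (0, 7/5, 1)
Ac = (0, 0, 14/5)
Σ b_i: 75/44·1 + (-5/4)·1 + 6/11·1 = 1 ✓
b·c: (-5/4)·7/5 + 6/11·1 = -53/44 ≠ 1/2 ⇒ order 1.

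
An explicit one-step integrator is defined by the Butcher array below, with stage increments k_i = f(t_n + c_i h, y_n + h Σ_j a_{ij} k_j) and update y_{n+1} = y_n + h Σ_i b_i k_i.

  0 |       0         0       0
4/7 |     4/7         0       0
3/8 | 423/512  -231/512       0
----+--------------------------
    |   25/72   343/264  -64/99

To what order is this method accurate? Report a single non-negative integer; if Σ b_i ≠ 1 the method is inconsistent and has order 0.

3

b = (25/72, 343/264, -64/99)
c = (0, 4/7, 3/8)
Ac = (0, 0, -33/128)
Σ b_i: 25/72·1 + 343/264·1 + (-64/99)·1 = 1 ✓
b·c: 343/264·4/7 + (-64/99)·3/8 = 1/2 ✓
b·c²: 343/264·16/49 + (-64/99)·9/64 = 1/3 ✓
b·Ac: (-64/99)·(-33/128) = 1/6 ✓; 3 stages ⇒ order 3.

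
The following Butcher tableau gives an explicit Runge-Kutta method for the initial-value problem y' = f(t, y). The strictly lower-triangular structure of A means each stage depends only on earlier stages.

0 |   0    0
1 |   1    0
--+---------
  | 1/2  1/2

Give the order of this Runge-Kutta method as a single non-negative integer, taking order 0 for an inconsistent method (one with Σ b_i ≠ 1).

2

b = (1/2, 1/2)
c = (0, 1)
Σ b_i: 1/2·1 + 1/2·1 = 1 ✓
b·c: 1/2·1 = 1/2 ✓; 2 stages ⇒ order 2.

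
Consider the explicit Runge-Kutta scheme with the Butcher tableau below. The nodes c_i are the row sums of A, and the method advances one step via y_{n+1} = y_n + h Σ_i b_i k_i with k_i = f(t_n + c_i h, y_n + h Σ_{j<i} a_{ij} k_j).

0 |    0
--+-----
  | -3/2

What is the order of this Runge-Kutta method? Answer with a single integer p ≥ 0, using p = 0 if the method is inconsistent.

0

b = (-3/2)
c = (0)
Σ b_i: (-3/2)·1 = -3/2 ≠ 1 ⇒ order 0.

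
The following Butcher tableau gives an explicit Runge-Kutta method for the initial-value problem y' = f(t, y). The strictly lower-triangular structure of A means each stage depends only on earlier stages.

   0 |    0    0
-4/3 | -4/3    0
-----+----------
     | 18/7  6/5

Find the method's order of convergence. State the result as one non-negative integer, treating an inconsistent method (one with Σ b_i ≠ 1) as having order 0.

b = (18/7, 6/5)
c = (0, -4/3)
Σ b_i: 18/7·1 + 6/5·1 = 132/35 ≠ 1 ⇒ order 0.

0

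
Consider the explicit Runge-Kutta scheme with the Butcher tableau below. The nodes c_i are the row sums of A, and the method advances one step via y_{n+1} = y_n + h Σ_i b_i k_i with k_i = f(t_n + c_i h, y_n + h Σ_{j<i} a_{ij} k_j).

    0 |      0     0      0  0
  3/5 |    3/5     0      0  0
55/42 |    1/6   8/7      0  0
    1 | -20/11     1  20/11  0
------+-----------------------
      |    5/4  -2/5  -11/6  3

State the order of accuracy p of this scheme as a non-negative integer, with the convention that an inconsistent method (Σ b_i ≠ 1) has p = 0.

0

b = (5/4, -2/5, -11/6, 3)
c = (0, 3/5, 55/42, 1)
Ac = (0, 0, 24/35, 313/105)
Σ b_i: 5/4·1 + (-2/5)·1 + (-11/6)·1 + 3·1 = 121/60 ≠ 1 ⇒ order 0.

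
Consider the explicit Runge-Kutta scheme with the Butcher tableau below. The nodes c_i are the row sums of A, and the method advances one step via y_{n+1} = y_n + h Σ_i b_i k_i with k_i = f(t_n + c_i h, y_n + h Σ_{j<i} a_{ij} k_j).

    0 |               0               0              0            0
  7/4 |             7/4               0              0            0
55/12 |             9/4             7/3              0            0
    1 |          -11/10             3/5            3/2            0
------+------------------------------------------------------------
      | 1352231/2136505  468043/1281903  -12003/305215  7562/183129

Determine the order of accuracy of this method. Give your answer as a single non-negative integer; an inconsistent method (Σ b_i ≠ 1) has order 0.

b = (1352231/2136505, 468043/1281903, -12003/305215, 7562/183129)
c = (0, 7/4, 55/12, 1)
Ac = (0, 0, 49/12, 317/40)
Σ b_i: 1352231/2136505·1 + 468043/1281903·1 + (-12003/305215)·1 + 7562/183129·1 = 1 ✓
b·c: 468043/1281903·7/4 + (-12003/305215)·55/12 + 7562/183129·1 = 1/2 ✓
b·c²: 468043/1281903·49/16 + (-12003/305215)·3025/144 + 7562/183129·1 = 1/3 ✓
b·Ac: (-12003/305215)·49/12 + 7562/183129·317/40 = 1/6 ✓
b·c³: 468043/1281903·343/64 + (-12003/305215)·166375/1728 + 7562/183129·1 = -31439525/17580384 ≠ 1/4 ⇒ order 3.
b·(c∘Ac): (-12003/305215)·2695/144 + 7562/183129·317/40 = -1996129/4883440 ≠ 1/8
b·Ac²: (-12003/305215)·343/48 + 7562/183129·16007/480 = 2408569/2197548 ≠ 1/12
b·A²c: 7562/183129·49/8 = 185269/732516 ≠ 1/24

3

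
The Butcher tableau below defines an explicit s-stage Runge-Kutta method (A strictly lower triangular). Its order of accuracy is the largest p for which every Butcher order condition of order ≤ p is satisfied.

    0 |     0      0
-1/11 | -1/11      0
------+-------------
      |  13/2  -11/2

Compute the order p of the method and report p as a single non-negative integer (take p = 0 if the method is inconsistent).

b = (13/2, -11/2)
c = (0, -1/11)
Σ b_i: 13/2·1 + (-11/2)·1 = 1 ✓
b·c: (-11/2)·(-1/11) = 1/2 ✓; 2 stages ⇒ order 2.

2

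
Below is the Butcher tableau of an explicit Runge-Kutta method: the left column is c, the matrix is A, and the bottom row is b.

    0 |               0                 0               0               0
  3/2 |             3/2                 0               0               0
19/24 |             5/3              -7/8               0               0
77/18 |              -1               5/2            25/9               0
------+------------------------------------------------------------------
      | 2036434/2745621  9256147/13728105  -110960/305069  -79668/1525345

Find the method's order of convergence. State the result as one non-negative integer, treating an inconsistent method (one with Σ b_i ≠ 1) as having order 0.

3

b = (2036434/2745621, 9256147/13728105, -110960/305069, -79668/1525345)
c = (0, 3/2, 19/24, 77/18)
Ac = (0, 0, -21/16, 1285/216)
Σ b_i: 2036434/2745621·1 + 9256147/13728105·1 + (-110960/305069)·1 + (-79668/1525345)·1 = 1 ✓
b·c: 9256147/13728105·3/2 + (-110960/305069)·19/24 + (-79668/1525345)·77/18 = 1/2 ✓
b·c²: 9256147/13728105·9/4 + (-110960/305069)·361/576 + (-79668/1525345)·5929/324 = 1/3 ✓
b·Ac: (-110960/305069)·(-21/16) + (-79668/1525345)·1285/216 = 1/6 ✓
b·c³: 9256147/13728105·27/8 + (-110960/305069)·6859/13824 + (-79668/1525345)·456533/5832 = -1576290611/790738848 ≠ 1/4 ⇒ order 3.
b·(c∘Ac): (-110960/305069)·(-133/128) + (-79668/1525345)·98945/3888 = -62682529/65894904 ≠ 1/8
b·Ac²: (-110960/305069)·(-63/32) + (-79668/1525345)·38185/5184 = 14556479/43929936 ≠ 1/12
b·A²c: (-79668/1525345)·(-175/48) = 232365/1220276 ≠ 1/24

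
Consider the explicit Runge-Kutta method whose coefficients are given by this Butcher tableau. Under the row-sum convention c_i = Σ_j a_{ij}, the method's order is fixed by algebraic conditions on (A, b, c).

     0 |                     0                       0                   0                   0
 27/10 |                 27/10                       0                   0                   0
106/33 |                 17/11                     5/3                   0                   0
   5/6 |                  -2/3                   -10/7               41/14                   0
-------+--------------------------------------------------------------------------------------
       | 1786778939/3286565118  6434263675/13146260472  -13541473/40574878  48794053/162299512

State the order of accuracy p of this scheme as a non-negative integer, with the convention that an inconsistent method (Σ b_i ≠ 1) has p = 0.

b = (1786778939/3286565118, 6434263675/13146260472, -13541473/40574878, 48794053/162299512)
c = (0, 27/10, 106/33, 5/6)
Ac = (0, 0, 9/2, 1282/231)
Σ b_i: 1786778939/3286565118·1 + 6434263675/13146260472·1 + (-13541473/40574878)·1 + 48794053/162299512·1 = 1 ✓
b·c: 6434263675/13146260472·27/10 + (-13541473/40574878)·106/33 + 48794053/162299512·5/6 = 1/2 ✓
b·c²: 6434263675/13146260472·729/100 + (-13541473/40574878)·11236/1089 + 48794053/162299512·25/36 = 1/3 ✓
b·Ac: (-13541473/40574878)·9/2 + 48794053/162299512·1282/231 = 1/6 ✓
b·c³: 6434263675/13146260472·19683/1000 + (-13541473/40574878)·1191016/35937 + 48794053/162299512·125/216 = -302034864421/241014775320 ≠ 1/4 ⇒ order 3.
b·(c∘Ac): (-13541473/40574878)·159/11 + 48794053/162299512·3205/693 = -5015516887/1460695608 ≠ 1/8
b·Ac²: (-13541473/40574878)·243/20 + 48794053/162299512·1509499/76230 = 305018479889/160676516880 ≠ 1/12
b·A²c: 48794053/162299512·369/28 = 2572143651/649198048 ≠ 1/24

3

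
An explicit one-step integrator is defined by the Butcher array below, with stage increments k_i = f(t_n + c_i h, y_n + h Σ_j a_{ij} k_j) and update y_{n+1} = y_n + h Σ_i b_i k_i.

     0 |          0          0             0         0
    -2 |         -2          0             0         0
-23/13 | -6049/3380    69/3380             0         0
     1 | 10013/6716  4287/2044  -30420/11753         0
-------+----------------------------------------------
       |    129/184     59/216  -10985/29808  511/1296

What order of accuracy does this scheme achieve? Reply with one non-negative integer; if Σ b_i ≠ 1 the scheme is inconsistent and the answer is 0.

4

b = (129/184, 59/216, -10985/29808, 511/1296)
c = (0, -2, -23/13, 1)
Ac = (0, 0, -69/1690, 393/1022)
Σ b_i: 129/184·1 + 59/216·1 + (-10985/29808)·1 + 511/1296·1 = 1 ✓
b·c: 59/216·(-2) + (-10985/29808)·(-23/13) + 511/1296·1 = 1/2 ✓
b·c²: 59/216·4 + (-10985/29808)·529/169 + 511/1296·1 = 1/3 ✓
b·Ac: (-10985/29808)·(-69/1690) + 511/1296·393/1022 = 1/6 ✓
b·c³: 59/216·(-8) + (-10985/29808)·(-12167/2197) + 511/1296·1 = 1/4 ✓
b·(c∘Ac): (-10985/29808)·1587/21970 + 511/1296·393/1022 = 1/8 ✓
b·Ac²: (-10985/29808)·69/845 + 511/1296·21/73 = 1/12 ✓
b·A²c: 511/1296·54/511 = 1/24 ✓; 4 stages ⇒ order 4.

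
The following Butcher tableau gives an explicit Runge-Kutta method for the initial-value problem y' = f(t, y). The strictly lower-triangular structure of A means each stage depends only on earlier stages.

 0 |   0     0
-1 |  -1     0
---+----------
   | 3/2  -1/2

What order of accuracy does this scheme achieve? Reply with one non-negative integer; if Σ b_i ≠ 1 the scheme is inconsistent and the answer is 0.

b = (3/2, -1/2)
c = (0, -1)
Σ b_i: 3/2·1 + (-1/2)·1 = 1 ✓
b·c: (-1/2)·(-1) = 1/2 ✓; 2 stages ⇒ order 2.

2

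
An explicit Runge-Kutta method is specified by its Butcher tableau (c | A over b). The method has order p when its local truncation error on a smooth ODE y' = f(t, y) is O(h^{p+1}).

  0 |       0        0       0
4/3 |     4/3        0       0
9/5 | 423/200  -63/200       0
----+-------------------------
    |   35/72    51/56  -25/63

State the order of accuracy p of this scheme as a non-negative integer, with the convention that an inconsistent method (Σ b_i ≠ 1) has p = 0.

3

b = (35/72, 51/56, -25/63)
c = (0, 4/3, 9/5)
Ac = (0, 0, -21/50)
Σ b_i: 35/72·1 + 51/56·1 + (-25/63)·1 = 1 ✓
b·c: 51/56·4/3 + (-25/63)·9/5 = 1/2 ✓
b·c²: 51/56·16/9 + (-25/63)·81/25 = 1/3 ✓
b·Ac: (-25/63)·(-21/50) = 1/6 ✓; 3 stages ⇒ order 3.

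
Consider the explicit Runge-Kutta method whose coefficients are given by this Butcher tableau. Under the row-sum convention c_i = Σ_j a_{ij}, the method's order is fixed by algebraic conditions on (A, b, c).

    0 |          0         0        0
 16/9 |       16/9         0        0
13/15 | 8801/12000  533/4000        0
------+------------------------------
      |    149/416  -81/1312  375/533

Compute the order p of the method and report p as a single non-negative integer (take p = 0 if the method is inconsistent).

3

b = (149/416, -81/1312, 375/533)
c = (0, 16/9, 13/15)
Ac = (0, 0, 533/2250)
Σ b_i: 149/416·1 + (-81/1312)·1 + 375/533·1 = 1 ✓
b·c: (-81/1312)·16/9 + 375/533·13/15 = 1/2 ✓
b·c²: (-81/1312)·256/81 + 375/533·169/225 = 1/3 ✓
b·Ac: 375/533·533/2250 = 1/6 ✓; 3 stages ⇒ order 3.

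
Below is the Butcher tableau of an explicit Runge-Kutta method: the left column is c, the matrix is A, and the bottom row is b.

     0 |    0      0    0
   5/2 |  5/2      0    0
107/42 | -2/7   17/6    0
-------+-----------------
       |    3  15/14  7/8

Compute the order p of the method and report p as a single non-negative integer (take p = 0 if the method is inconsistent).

0

b = (3, 15/14, 7/8)
c = (0, 5/2, 107/42)
Ac = (0, 0, 85/12)
Σ b_i: 3·1 + 15/14·1 + 7/8·1 = 277/56 ≠ 1 ⇒ order 0.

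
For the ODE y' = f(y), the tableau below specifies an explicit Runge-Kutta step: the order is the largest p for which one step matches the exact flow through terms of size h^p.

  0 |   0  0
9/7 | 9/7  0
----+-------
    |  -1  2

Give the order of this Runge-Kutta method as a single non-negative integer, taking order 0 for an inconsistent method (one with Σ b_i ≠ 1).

b = (-1, 2)
c = (0, 9/7)
Σ b_i: (-1)·1 + 2·1 = 1 ✓
b·c: 2·9/7 = 18/7 ≠ 1/2 ⇒ order 1.

1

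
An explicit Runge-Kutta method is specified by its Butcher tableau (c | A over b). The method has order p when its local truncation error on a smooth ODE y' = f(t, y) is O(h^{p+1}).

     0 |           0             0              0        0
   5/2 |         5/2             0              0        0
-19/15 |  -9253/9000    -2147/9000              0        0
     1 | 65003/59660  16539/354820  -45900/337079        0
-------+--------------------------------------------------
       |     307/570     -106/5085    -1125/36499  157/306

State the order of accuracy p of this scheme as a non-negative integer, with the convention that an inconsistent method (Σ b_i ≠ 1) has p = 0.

4

b = (307/570, -106/5085, -1125/36499, 157/306)
c = (0, 5/2, -19/15, 1)
Ac = (0, 0, -2147/3600, 363/1256)
Σ b_i: 307/570·1 + (-106/5085)·1 + (-1125/36499)·1 + 157/306·1 = 1 ✓
b·c: (-106/5085)·5/2 + (-1125/36499)·(-19/15) + 157/306·1 = 1/2 ✓
b·c²: (-106/5085)·25/4 + (-1125/36499)·361/225 + 157/306·1 = 1/3 ✓
b·Ac: (-1125/36499)·(-2147/3600) + 157/306·363/1256 = 1/6 ✓
b·c³: (-106/5085)·125/8 + (-1125/36499)·(-6859/3375) + 157/306·1 = 1/4 ✓
b·(c∘Ac): (-1125/36499)·40793/54000 + 157/306·363/1256 = 1/8 ✓
b·Ac²: (-1125/36499)·(-2147/1440) + 157/306·183/2512 = 1/12 ✓
b·A²c: 157/306·51/628 = 1/24 ✓; 4 stages ⇒ order 4.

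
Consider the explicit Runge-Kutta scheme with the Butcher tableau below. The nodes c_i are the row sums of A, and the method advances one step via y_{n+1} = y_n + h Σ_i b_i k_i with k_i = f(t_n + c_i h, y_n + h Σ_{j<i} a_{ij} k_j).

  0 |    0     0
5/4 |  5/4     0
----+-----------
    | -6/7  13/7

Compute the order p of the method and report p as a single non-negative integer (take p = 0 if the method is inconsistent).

b = (-6/7, 13/7)
c = (0, 5/4)
Σ b_i: (-6/7)·1 + 13/7·1 = 1 ✓
b·c: 13/7·5/4 = 65/28 ≠ 1/2 ⇒ order 1.

1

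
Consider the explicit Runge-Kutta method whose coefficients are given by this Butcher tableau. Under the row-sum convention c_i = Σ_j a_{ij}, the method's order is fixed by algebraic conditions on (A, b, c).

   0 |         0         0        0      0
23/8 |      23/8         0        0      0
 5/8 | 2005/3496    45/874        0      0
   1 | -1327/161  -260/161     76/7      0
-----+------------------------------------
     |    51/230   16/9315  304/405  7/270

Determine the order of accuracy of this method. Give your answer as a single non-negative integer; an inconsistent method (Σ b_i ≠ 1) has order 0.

b = (51/230, 16/9315, 304/405, 7/270)
c = (0, 23/8, 5/8, 1)
Ac = (0, 0, 45/304, 15/7)
Σ b_i: 51/230·1 + 16/9315·1 + 304/405·1 + 7/270·1 = 1 ✓
b·c: 16/9315·23/8 + 304/405·5/8 + 7/270·1 = 1/2 ✓
b·c²: 16/9315·529/64 + 304/405·25/64 + 7/270·1 = 1/3 ✓
b·Ac: 304/405·45/304 + 7/270·15/7 = 1/6 ✓
b·c³: 16/9315·12167/512 + 304/405·125/512 + 7/270·1 = 1/4 ✓
b·(c∘Ac): 304/405·225/2432 + 7/270·15/7 = 1/8 ✓
b·Ac²: 304/405·1035/2432 + 7/270·(-255/28) = 1/12 ✓
b·A²c: 7/270·45/28 = 1/24 ✓; 4 stages ⇒ order 4.

4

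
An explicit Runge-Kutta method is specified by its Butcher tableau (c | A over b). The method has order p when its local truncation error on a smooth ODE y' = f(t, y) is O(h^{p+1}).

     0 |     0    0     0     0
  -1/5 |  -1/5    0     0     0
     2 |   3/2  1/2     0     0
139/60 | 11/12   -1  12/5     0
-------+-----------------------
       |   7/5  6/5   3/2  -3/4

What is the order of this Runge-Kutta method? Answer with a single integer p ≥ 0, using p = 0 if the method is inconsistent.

b = (7/5, 6/5, 3/2, -3/4)
c = (0, -1/5, 2, 139/60)
Ac = (0, 0, -1/10, 5)
Σ b_i: 7/5·1 + 6/5·1 + 3/2·1 + (-3/4)·1 = 67/20 ≠ 1 ⇒ order 0.

0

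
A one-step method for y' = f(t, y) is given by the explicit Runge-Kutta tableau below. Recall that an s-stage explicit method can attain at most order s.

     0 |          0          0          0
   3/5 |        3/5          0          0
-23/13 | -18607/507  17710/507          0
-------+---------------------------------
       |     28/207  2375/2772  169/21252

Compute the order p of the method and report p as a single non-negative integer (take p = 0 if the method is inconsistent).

3

b = (28/207, 2375/2772, 169/21252)
c = (0, 3/5, -23/13)
Ac = (0, 0, 3542/169)
Σ b_i: 28/207·1 + 2375/2772·1 + 169/21252·1 = 1 ✓
b·c: 2375/2772·3/5 + 169/21252·(-23/13) = 1/2 ✓
b·c²: 2375/2772·9/25 + 169/21252·529/169 = 1/3 ✓
b·Ac: 169/21252·3542/169 = 1/6 ✓; 3 stages ⇒ order 3.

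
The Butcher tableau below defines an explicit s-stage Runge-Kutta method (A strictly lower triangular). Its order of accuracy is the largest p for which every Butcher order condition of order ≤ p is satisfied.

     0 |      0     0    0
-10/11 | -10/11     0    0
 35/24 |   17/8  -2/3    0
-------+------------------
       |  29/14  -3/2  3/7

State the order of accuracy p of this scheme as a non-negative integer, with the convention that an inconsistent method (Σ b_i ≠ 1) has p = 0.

b = (29/14, -3/2, 3/7)
c = (0, -10/11, 35/24)
Ac = (0, 0, 20/33)
Σ b_i: 29/14·1 + (-3/2)·1 + 3/7·1 = 1 ✓
b·c: (-3/2)·(-10/11) + 3/7·35/24 = 175/88 ≠ 1/2 ⇒ order 1.

1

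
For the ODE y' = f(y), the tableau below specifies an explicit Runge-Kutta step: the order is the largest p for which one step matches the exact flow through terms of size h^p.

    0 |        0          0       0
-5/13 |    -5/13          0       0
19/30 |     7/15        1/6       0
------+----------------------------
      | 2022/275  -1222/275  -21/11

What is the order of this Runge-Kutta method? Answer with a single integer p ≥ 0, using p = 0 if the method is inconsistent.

2

b = (2022/275, -1222/275, -21/11)
c = (0, -5/13, 19/30)
Ac = (0, 0, -5/78)
Σ b_i: 2022/275·1 + (-1222/275)·1 + (-21/11)·1 = 1 ✓
b·c: (-1222/275)·(-5/13) + (-21/11)·19/30 = 1/2 ✓
b·c²: (-1222/275)·25/169 + (-21/11)·361/900 = -61051/42900 ≠ 1/3 ⇒ order 2.
b·Ac: (-21/11)·(-5/78) = 35/286 ≠ 1/6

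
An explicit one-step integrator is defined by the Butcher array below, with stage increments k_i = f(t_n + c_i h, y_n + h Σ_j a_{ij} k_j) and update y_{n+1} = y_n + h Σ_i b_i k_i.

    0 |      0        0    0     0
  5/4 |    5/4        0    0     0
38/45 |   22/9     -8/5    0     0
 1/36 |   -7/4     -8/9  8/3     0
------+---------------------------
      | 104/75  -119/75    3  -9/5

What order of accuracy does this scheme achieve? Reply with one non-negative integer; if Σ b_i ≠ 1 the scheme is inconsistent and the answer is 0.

2

b = (104/75, -119/75, 3, -9/5)
c = (0, 5/4, 38/45, 1/36)
Ac = (0, 0, -2, 154/135)
Σ b_i: 104/75·1 + (-119/75)·1 + 3·1 + (-9/5)·1 = 1 ✓
b·c: (-119/75)·5/4 + 3·38/45 + (-9/5)·1/36 = 1/2 ✓
b·c²: (-119/75)·25/16 + 3·1444/2025 + (-9/5)·1/1296 = -1843/5400 ≠ 1/3 ⇒ order 2.
b·Ac: 3·(-2) + (-9/5)·154/135 = -604/75 ≠ 1/6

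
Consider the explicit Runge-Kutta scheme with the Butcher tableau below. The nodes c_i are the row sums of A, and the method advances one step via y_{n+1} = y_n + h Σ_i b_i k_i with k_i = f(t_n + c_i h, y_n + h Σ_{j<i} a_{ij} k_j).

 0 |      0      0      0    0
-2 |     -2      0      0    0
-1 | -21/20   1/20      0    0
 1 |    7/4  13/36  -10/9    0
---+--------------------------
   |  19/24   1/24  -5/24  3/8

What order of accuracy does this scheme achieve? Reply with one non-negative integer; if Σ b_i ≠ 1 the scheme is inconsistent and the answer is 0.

4

b = (19/24, 1/24, -5/24, 3/8)
c = (0, -2, -1, 1)
Ac = (0, 0, -1/10, 7/18)
Σ b_i: 19/24·1 + 1/24·1 + (-5/24)·1 + 3/8·1 = 1 ✓
b·c: 1/24·(-2) + (-5/24)·(-1) + 3/8·1 = 1/2 ✓
b·c²: 1/24·4 + (-5/24)·1 + 3/8·1 = 1/3 ✓
b·Ac: (-5/24)·(-1/10) + 3/8·7/18 = 1/6 ✓
b·c³: 1/24·(-8) + (-5/24)·(-1) + 3/8·1 = 1/4 ✓
b·(c∘Ac): (-5/24)·1/10 + 3/8·7/18 = 1/8 ✓
b·Ac²: (-5/24)·1/5 + 3/8·1/3 = 1/12 ✓
b·A²c: 3/8·1/9 = 1/24 ✓; 4 stages ⇒ order 4.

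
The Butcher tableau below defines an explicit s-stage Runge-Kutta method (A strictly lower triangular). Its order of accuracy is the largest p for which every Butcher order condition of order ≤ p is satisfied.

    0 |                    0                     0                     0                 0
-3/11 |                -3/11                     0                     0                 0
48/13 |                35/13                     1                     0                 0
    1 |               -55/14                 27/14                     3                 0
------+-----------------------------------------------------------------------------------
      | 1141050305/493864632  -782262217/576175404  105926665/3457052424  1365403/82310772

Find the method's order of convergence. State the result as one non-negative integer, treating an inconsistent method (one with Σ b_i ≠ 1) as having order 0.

b = (1141050305/493864632, -782262217/576175404, 105926665/3457052424, 1365403/82310772)
c = (0, -3/11, 48/13, 1)
Ac = (0, 0, -3/11, 21123/2002)
Σ b_i: 1141050305/493864632·1 + (-782262217/576175404)·1 + 105926665/3457052424·1 + 1365403/82310772·1 = 1 ✓
b·c: (-782262217/576175404)·(-3/11) + 105926665/3457052424·48/13 + 1365403/82310772·1 = 1/2 ✓
b·c²: (-782262217/576175404)·9/121 + 105926665/3457052424·2304/169 + 1365403/82310772·1 = 1/3 ✓
b·Ac: 105926665/3457052424·(-3/11) + 1365403/82310772·21123/2002 = 1/6 ✓
b·c³: (-782262217/576175404)·(-27/1331) + 105926665/3457052424·110592/2197 + 1365403/82310772·1 = 9336991975/5885220198 ≠ 1/4 ⇒ order 3.
b·(c∘Ac): 105926665/3457052424·(-144/143) + 1365403/82310772·21123/2002 = 87021713/603612328 ≠ 1/8
b·Ac²: 105926665/3457052424·9/121 + 1365403/82310772·11749995/286286 = 1340091845/1961740066 ≠ 1/12
b·A²c: 1365403/82310772·(-9/11) = -4096209/301806164 ≠ 1/24

3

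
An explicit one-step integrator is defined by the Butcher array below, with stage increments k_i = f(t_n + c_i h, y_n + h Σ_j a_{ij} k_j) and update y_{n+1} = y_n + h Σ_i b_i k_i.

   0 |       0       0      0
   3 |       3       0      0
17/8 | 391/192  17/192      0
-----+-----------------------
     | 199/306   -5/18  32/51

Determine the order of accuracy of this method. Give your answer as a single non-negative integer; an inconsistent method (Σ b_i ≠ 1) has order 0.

3

b = (199/306, -5/18, 32/51)
c = (0, 3, 17/8)
Ac = (0, 0, 17/64)
Σ b_i: 199/306·1 + (-5/18)·1 + 32/51·1 = 1 ✓
b·c: (-5/18)·3 + 32/51·17/8 = 1/2 ✓
b·c²: (-5/18)·9 + 32/51·289/64 = 1/3 ✓
b·Ac: 32/51·17/64 = 1/6 ✓; 3 stages ⇒ order 3.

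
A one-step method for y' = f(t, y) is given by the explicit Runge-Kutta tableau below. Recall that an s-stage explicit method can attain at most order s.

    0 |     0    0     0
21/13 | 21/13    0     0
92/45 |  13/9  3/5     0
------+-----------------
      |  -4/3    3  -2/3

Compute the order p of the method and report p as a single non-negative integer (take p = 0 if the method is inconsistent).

b = (-4/3, 3, -2/3)
c = (0, 21/13, 92/45)
Ac = (0, 0, 63/65)
Σ b_i: (-4/3)·1 + 3·1 + (-2/3)·1 = 1 ✓
b·c: 3·21/13 + (-2/3)·92/45 = 6113/1755 ≠ 1/2 ⇒ order 1.

1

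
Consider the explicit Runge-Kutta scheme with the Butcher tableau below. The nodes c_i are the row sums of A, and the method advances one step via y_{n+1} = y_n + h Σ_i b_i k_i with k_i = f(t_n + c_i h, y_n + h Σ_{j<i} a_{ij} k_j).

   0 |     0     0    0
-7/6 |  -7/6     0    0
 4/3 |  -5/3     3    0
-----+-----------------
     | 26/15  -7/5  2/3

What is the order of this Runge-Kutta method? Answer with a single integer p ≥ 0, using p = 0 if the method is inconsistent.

1

b = (26/15, -7/5, 2/3)
c = (0, -7/6, 4/3)
Ac = (0, 0, -7/2)
Σ b_i: 26/15·1 + (-7/5)·1 + 2/3·1 = 1 ✓
b·c: (-7/5)·(-7/6) + 2/3·4/3 = 227/90 ≠ 1/2 ⇒ order 1.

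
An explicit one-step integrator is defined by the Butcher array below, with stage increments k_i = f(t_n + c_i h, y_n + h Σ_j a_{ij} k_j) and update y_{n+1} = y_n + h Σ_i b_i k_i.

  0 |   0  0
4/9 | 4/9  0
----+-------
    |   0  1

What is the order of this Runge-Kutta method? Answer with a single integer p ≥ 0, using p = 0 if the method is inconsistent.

1

b = (0, 1)
c = (0, 4/9)
Σ b_i: 1·1 = 1 ✓
b·c: 1·4/9 = 4/9 ≠ 1/2 ⇒ order 1.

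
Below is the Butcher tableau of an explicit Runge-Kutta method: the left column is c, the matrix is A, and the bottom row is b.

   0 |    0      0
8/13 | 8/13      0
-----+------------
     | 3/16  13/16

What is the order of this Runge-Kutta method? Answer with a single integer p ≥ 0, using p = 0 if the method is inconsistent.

2

b = (3/16, 13/16)
c = (0, 8/13)
Σ b_i: 3/16·1 + 13/16·1 = 1 ✓
b·c: 13/16·8/13 = 1/2 ✓; 2 stages ⇒ order 2.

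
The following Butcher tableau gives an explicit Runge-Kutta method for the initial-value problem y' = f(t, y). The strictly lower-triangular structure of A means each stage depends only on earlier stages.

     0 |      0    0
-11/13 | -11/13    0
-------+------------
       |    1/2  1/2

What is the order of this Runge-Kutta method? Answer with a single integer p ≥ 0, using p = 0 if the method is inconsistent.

b = (1/2, 1/2)
c = (0, -11/13)
Σ b_i: 1/2·1 + 1/2·1 = 1 ✓
b·c: 1/2·(-11/13) = -11/26 ≠ 1/2 ⇒ order 1.

1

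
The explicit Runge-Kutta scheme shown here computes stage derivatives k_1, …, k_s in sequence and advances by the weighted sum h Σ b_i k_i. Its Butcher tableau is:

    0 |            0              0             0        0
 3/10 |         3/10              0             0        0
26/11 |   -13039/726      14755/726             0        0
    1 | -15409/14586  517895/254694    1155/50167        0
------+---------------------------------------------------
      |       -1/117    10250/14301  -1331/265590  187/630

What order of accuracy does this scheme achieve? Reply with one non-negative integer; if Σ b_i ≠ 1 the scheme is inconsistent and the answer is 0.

4

b = (-1/117, 10250/14301, -1331/265590, 187/630)
c = (0, 3/10, 26/11, 1)
Ac = (0, 0, 2951/484, 497/748)
Σ b_i: (-1/117)·1 + 10250/14301·1 + (-1331/265590)·1 + 187/630·1 = 1 ✓
b·c: 10250/14301·3/10 + (-1331/265590)·26/11 + 187/630·1 = 1/2 ✓
b·c²: 10250/14301·9/100 + (-1331/265590)·676/121 + 187/630·1 = 1/3 ✓
b·Ac: (-1331/265590)·2951/484 + 187/630·497/748 = 1/6 ✓
b·c³: 10250/14301·27/1000 + (-1331/265590)·17576/1331 + 187/630·1 = 1/4 ✓
b·(c∘Ac): (-1331/265590)·38363/2662 + 187/630·497/748 = 1/8 ✓
b·Ac²: (-1331/265590)·8853/4840 + 187/630·2331/7480 = 1/12 ✓
b·A²c: 187/630·105/748 = 1/24 ✓; 4 stages ⇒ order 4.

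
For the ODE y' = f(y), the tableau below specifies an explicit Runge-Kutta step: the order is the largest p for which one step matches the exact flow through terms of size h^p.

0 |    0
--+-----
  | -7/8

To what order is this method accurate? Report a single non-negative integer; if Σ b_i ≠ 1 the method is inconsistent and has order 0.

b = (-7/8)
c = (0)
Σ b_i: (-7/8)·1 = -7/8 ≠ 1 ⇒ order 0.

0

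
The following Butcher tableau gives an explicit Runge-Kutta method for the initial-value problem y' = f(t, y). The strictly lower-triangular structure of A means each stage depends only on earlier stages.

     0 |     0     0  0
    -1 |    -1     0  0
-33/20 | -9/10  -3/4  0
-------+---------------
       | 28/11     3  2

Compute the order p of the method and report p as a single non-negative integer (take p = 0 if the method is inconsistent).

0

b = (28/11, 3, 2)
c = (0, -1, -33/20)
Ac = (0, 0, 3/4)
Σ b_i: 28/11·1 + 3·1 + 2·1 = 83/11 ≠ 1 ⇒ order 0.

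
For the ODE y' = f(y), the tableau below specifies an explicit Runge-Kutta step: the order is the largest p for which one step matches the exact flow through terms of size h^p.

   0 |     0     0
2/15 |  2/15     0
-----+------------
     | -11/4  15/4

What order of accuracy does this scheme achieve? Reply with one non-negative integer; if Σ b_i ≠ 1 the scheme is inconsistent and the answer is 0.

b = (-11/4, 15/4)
c = (0, 2/15)
Σ b_i: (-11/4)·1 + 15/4·1 = 1 ✓
b·c: 15/4·2/15 = 1/2 ✓; 2 stages ⇒ order 2.

2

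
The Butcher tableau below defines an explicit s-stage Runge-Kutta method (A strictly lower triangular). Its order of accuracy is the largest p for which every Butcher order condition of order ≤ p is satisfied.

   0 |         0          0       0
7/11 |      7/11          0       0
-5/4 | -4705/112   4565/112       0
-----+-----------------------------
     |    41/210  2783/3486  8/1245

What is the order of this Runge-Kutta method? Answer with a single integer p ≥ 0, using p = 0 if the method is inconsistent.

3

b = (41/210, 2783/3486, 8/1245)
c = (0, 7/11, -5/4)
Ac = (0, 0, 415/16)
Σ b_i: 41/210·1 + 2783/3486·1 + 8/1245·1 = 1 ✓
b·c: 2783/3486·7/11 + 8/1245·(-5/4) = 1/2 ✓
b·c²: 2783/3486·49/121 + 8/1245·25/16 = 1/3 ✓
b·Ac: 8/1245·415/16 = 1/6 ✓; 3 stages ⇒ order 3.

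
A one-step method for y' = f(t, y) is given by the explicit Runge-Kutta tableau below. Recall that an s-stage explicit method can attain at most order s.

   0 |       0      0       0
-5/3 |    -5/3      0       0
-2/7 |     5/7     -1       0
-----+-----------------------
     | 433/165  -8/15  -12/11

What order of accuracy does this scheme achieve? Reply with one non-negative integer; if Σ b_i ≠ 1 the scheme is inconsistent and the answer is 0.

b = (433/165, -8/15, -12/11)
c = (0, -5/3, -2/7)
Ac = (0, 0, 5/3)
Σ b_i: 433/165·1 + (-8/15)·1 + (-12/11)·1 = 1 ✓
b·c: (-8/15)·(-5/3) + (-12/11)·(-2/7) = 832/693 ≠ 1/2 ⇒ order 1.

1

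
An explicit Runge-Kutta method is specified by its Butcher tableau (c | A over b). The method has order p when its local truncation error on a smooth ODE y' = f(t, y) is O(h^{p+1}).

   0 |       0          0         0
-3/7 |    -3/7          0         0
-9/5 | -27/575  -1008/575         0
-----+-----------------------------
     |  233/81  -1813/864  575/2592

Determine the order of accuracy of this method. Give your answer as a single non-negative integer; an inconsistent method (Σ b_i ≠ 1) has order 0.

3

b = (233/81, -1813/864, 575/2592)
c = (0, -3/7, -9/5)
Ac = (0, 0, 432/575)
Σ b_i: 233/81·1 + (-1813/864)·1 + 575/2592·1 = 1 ✓
b·c: (-1813/864)·(-3/7) + 575/2592·(-9/5) = 1/2 ✓
b·c²: (-1813/864)·9/49 + 575/2592·81/25 = 1/3 ✓
b·Ac: 575/2592·432/575 = 1/6 ✓; 3 stages ⇒ order 3.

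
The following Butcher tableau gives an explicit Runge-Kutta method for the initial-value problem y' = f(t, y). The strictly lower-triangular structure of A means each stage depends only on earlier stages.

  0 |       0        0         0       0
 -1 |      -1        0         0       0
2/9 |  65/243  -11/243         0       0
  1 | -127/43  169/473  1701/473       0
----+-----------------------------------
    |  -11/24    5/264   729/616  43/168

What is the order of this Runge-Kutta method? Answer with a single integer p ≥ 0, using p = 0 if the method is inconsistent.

4

b = (-11/24, 5/264, 729/616, 43/168)
c = (0, -1, 2/9, 1)
Ac = (0, 0, 11/243, 19/43)
Σ b_i: (-11/24)·1 + 5/264·1 + 729/616·1 + 43/168·1 = 1 ✓
b·c: 5/264·(-1) + 729/616·2/9 + 43/168·1 = 1/2 ✓
b·c²: 5/264·1 + 729/616·4/81 + 43/168·1 = 1/3 ✓
b·Ac: 729/616·11/243 + 43/168·19/43 = 1/6 ✓
b·c³: 5/264·(-1) + 729/616·8/729 + 43/168·1 = 1/4 ✓
b·(c∘Ac): 729/616·22/2187 + 43/168·19/43 = 1/8 ✓
b·Ac²: 729/616·(-11/243) + 43/168·23/43 = 1/12 ✓
b·A²c: 43/168·7/43 = 1/24 ✓; 4 stages ⇒ order 4.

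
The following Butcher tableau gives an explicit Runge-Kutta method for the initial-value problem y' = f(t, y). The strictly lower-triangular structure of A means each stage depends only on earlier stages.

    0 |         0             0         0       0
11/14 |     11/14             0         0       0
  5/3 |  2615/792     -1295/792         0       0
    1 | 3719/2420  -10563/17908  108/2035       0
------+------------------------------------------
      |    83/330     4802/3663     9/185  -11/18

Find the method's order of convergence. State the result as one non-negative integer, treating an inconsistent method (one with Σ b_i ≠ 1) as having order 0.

b = (83/330, 4802/3663, 9/185, -11/18)
c = (0, 11/14, 5/3, 1)
Ac = (0, 0, -185/144, -3/8)
Σ b_i: 83/330·1 + 4802/3663·1 + 9/185·1 + (-11/18)·1 = 1 ✓
b·c: 4802/3663·11/14 + 9/185·5/3 + (-11/18)·1 = 1/2 ✓
b·c²: 4802/3663·121/196 + 9/185·25/9 + (-11/18)·1 = 1/3 ✓
b·Ac: 9/185·(-185/144) + (-11/18)·(-3/8) = 1/6 ✓
b·c³: 4802/3663·1331/2744 + 9/185·125/27 + (-11/18)·1 = 1/4 ✓
b·(c∘Ac): 9/185·(-925/432) + (-11/18)·(-3/8) = 1/8 ✓
b·Ac²: 9/185·(-2035/2016) + (-11/18)·(-267/1232) = 1/12 ✓
b·A²c: (-11/18)·(-3/44) = 1/24 ✓; 4 stages ⇒ order 4.

4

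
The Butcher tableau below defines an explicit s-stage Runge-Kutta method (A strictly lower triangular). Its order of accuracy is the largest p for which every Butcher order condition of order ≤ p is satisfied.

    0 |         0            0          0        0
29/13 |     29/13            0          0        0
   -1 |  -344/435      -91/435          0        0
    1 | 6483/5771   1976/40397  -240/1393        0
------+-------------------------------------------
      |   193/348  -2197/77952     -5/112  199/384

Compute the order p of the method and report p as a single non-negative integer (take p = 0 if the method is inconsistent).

4

b = (193/348, -2197/77952, -5/112, 199/384)
c = (0, 29/13, -1, 1)
Ac = (0, 0, -7/15, 56/199)
Σ b_i: 193/348·1 + (-2197/77952)·1 + (-5/112)·1 + 199/384·1 = 1 ✓
b·c: (-2197/77952)·29/13 + (-5/112)·(-1) + 199/384·1 = 1/2 ✓
b·c²: (-2197/77952)·841/169 + (-5/112)·1 + 199/384·1 = 1/3 ✓
b·Ac: (-5/112)·(-7/15) + 199/384·56/199 = 1/6 ✓
b·c³: (-2197/77952)·24389/2197 + (-5/112)·(-1) + 199/384·1 = 1/4 ✓
b·(c∘Ac): (-5/112)·7/15 + 199/384·56/199 = 1/8 ✓
b·Ac²: (-5/112)·(-203/195) + 199/384·184/2587 = 1/12 ✓
b·A²c: 199/384·16/199 = 1/24 ✓; 4 stages ⇒ order 4.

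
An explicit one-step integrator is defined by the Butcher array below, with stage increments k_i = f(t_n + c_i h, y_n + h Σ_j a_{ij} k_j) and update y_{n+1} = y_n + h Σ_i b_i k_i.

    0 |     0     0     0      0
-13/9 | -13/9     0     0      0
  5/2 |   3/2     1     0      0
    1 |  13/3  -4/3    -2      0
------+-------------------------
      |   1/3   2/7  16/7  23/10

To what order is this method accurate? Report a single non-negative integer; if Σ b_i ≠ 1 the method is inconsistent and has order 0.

b = (1/3, 2/7, 16/7, 23/10)
c = (0, -13/9, 5/2, 1)
Ac = (0, 0, -13/9, -83/27)
Σ b_i: 1/3·1 + 2/7·1 + 16/7·1 + 23/10·1 = 1093/210 ≠ 1 ⇒ order 0.

0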